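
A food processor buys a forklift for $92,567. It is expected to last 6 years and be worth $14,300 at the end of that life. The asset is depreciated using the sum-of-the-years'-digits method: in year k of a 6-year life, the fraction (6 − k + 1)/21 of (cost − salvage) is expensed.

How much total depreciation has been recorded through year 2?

$40,997

Depreciable base = $92,567 − $14,300 = $78,267.
Sum of the years' digits = 6+5+4+3+2+1 = 21.
Year 1: $78,267 × 6/21 = $22,362. Book value $70,205.
Year 2: $78,267 × 5/21 = $18,635. Book value $51,570.
Accumulated through year 2 = $92,567 − $51,570 = $40,997.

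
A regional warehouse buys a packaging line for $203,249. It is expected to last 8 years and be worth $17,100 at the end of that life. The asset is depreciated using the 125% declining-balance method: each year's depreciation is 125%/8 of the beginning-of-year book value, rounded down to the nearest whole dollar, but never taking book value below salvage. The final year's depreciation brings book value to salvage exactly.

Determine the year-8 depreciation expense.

Depreciable base = $203,249 − $17,100 = $186,149.
Year 1: ⌊$203,249 × 125%/8⌋ = $31,757. Book value $171,492.
Year 2: ⌊$171,492 × 125%/8⌋ = $26,795. Book value $144,697.
Year 3: ⌊$144,697 × 125%/8⌋ = $22,608. Book value $122,089.
Year 4: ⌊$122,089 × 125%/8⌋ = $19,076. Book value $103,013.
Year 5: ⌊$103,013 × 125%/8⌋ = $16,095. Book value $86,918.
Year 6: ⌊$86,918 × 125%/8⌋ = $13,580. Book value $73,338.
Year 7: ⌊$73,338 × 125%/8⌋ = $11,459. Book value $61,879.
Year 8 (final): $61,879 − $17,100 = $44,779. Book value $17,100.

$44,779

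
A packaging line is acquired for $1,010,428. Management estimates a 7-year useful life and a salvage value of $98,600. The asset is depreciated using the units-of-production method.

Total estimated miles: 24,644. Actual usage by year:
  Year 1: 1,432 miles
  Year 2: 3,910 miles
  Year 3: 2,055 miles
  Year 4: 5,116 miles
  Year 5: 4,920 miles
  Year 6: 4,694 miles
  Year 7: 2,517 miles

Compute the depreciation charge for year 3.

Depreciable base = $1,010,428 − $98,600 = $911,828.
Rate = $911,828 / 24,644 miles = $37 per mile.
Year 1: 1,432 × $37 = $52,984. Book value $957,444.
Year 2: 3,910 × $37 = $144,670. Book value $812,774.
Year 3: 2,055 × $37 = $76,035. Book value $736,739.

$76,035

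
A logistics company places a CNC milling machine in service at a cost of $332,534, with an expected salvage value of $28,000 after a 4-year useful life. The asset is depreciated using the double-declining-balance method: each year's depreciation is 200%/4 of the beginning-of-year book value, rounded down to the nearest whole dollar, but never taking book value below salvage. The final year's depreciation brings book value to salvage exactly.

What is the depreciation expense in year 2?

Depreciable base = $332,534 − $28,000 = $304,534.
Year 1: ⌊$332,534 × 200%/4⌋ = $166,267. Book value $166,267.
Year 2: ⌊$166,267 × 200%/4⌋ = $83,133. Book value $83,134.

$83,133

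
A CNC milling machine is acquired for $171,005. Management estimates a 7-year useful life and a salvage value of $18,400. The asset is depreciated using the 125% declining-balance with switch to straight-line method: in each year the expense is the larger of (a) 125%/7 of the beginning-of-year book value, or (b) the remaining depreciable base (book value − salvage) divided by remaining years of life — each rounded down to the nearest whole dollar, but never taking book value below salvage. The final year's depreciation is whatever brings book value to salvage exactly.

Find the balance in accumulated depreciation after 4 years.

Depreciable base = $171,005 − $18,400 = $152,605.
Year 1: DB = ⌊$171,005 × 125%/7⌋ = $30,536; SL = ⌊$152,605/7⌋ = $21,800 → take DB $30,536. Book value $140,469.
Year 2: DB = ⌊$140,469 × 125%/7⌋ = $25,083; SL = ⌊$122,069/6⌋ = $20,344 → take DB $25,083. Book value $115,386.
Year 3: DB = ⌊$115,386 × 125%/7⌋ = $20,604; SL = ⌊$96,986/5⌋ = $19,397 → take DB $20,604. Book value $94,782.
Year 4: DB = ⌊$94,782 × 125%/7⌋ = $16,925; SL = ⌊$76,382/4⌋ = $19,095 → take SL $19,095. Book value $75,687.
Accumulated through year 4 = $171,005 − $75,687 = $95,318.

$95,318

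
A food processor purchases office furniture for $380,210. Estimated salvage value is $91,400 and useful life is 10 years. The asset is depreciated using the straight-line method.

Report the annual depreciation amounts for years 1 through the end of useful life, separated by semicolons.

$28,881; $28,881; $28,881; $28,881; $28,881; $28,881; $28,881; $28,881; $28,881; $28,881

Depreciable base = $380,210 − $91,400 = $288,810.
Annual expense = $288,810 / 10 = $28,881.
End of year 1: book value $351,329.
End of year 2: book value $322,448.
End of year 3: book value $293,567.
End of year 4: book value $264,686.
End of year 5: book value $235,805.
End of year 6: book value $206,924.
End of year 7: book value $178,043.
End of year 8: book value $149,162.
End of year 9: book value $120,281.
End of year 10: book value $91,400.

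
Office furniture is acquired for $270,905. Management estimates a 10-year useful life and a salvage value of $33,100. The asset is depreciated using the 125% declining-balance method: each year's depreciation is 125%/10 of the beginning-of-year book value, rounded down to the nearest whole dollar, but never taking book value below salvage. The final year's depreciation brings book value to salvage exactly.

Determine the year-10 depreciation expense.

Depreciable base = $270,905 − $33,100 = $237,805.
Year 1: ⌊$270,905 × 125%/10⌋ = $33,863. Book value $237,042.
Year 2: ⌊$237,042 × 125%/10⌋ = $29,630. Book value $207,412.
Year 3: ⌊$207,412 × 125%/10⌋ = $25,926. Book value $181,486.
Year 4: ⌊$181,486 × 125%/10⌋ = $22,685. Book value $158,801.
Year 5: ⌊$158,801 × 125%/10⌋ = $19,850. Book value $138,951.
Year 6: ⌊$138,951 × 125%/10⌋ = $17,368. Book value $121,583.
Year 7: ⌊$121,583 × 125%/10⌋ = $15,197. Book value $106,386.
Year 8: ⌊$106,386 × 125%/10⌋ = $13,298. Book value $93,088.
Year 9: ⌊$93,088 × 125%/10⌋ = $11,636. Book value $81,452.
Year 10 (final): $81,452 − $33,100 = $48,352. Book value $33,100.

$48,352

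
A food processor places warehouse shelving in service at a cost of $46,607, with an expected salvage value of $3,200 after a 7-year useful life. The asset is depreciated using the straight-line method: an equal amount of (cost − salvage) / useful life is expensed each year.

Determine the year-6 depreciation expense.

$6,201

Depreciable base = $46,607 − $3,200 = $43,407.
Annual expense = $43,407 / 7 = $6,201.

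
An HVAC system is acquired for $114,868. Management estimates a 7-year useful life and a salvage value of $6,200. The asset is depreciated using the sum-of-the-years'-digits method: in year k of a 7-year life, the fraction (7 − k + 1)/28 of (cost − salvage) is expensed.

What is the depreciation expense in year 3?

Depreciable base = $114,868 − $6,200 = $108,668.
Sum of the years' digits = 7+6+5+4+3+2+1 = 28.
Year 1: $108,668 × 7/28 = $27,167. Book value $87,701.
Year 2: $108,668 × 6/28 = $23,286. Book value $64,415.
Year 3: $108,668 × 5/28 = $19,405. Book value $45,010.

$19,405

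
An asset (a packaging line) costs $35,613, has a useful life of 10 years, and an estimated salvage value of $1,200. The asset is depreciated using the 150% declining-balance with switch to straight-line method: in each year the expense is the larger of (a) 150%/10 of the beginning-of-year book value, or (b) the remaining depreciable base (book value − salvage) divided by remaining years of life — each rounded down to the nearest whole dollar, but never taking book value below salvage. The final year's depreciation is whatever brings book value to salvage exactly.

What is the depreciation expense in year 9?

Depreciable base = $35,613 − $1,200 = $34,413.
Year 1: DB = ⌊$35,613 × 150%/10⌋ = $5,341; SL = ⌊$34,413/10⌋ = $3,441 → take DB $5,341. Book value $30,272.
Year 2: DB = ⌊$30,272 × 150%/10⌋ = $4,540; SL = ⌊$29,072/9⌋ = $3,230 → take DB $4,540. Book value $25,732.
Year 3: DB = ⌊$25,732 × 150%/10⌋ = $3,859; SL = ⌊$24,532/8⌋ = $3,066 → take DB $3,859. Book value $21,873.
Year 4: DB = ⌊$21,873 × 150%/10⌋ = $3,280; SL = ⌊$20,673/7⌋ = $2,953 → take DB $3,280. Book value $18,593.
Year 5: DB = ⌊$18,593 × 150%/10⌋ = $2,788; SL = ⌊$17,393/6⌋ = $2,898 → take SL $2,898. Book value $15,695.
Year 6: DB = ⌊$15,695 × 150%/10⌋ = $2,354; SL = ⌊$14,495/5⌋ = $2,899 → take SL $2,899. Book value $12,796.
Year 7: DB = ⌊$12,796 × 150%/10⌋ = $1,919; SL = ⌊$11,596/4⌋ = $2,899 → take SL $2,899. Book value $9,897.
Year 8: DB = ⌊$9,897 × 150%/10⌋ = $1,484; SL = ⌊$8,697/3⌋ = $2,899 → take SL $2,899. Book value $6,998.
Year 9: DB = ⌊$6,998 × 150%/10⌋ = $1,049; SL = ⌊$5,798/2⌋ = $2,899 → take SL $2,899. Book value $4,099.

$2,899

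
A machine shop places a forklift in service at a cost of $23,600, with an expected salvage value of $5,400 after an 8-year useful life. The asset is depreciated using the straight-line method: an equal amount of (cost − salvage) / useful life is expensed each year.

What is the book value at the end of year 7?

$7,675

Depreciable base = $23,600 − $5,400 = $18,200.
Annual expense = $18,200 / 8 = $2,275.
End of year 1: book value $21,325.
End of year 2: book value $19,050.
End of year 3: book value $16,775.
End of year 4: book value $14,500.
End of year 5: book value $12,225.
End of year 6: book value $9,950.
End of year 7: book value $7,675.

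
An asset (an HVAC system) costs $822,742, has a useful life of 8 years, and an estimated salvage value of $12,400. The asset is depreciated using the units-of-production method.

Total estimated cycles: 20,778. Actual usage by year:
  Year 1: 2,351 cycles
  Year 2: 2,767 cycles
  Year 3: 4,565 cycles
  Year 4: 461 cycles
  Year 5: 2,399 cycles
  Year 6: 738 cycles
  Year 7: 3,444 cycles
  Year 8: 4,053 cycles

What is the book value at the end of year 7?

Depreciable base = $822,742 − $12,400 = $810,342.
Rate = $810,342 / 20,778 cycles = $39 per cycle.
Year 1: 2,351 × $39 = $91,689. Book value $731,053.
Year 2: 2,767 × $39 = $107,913. Book value $623,140.
Year 3: 4,565 × $39 = $178,035. Book value $445,105.
Year 4: 461 × $39 = $17,979. Book value $427,126.
Year 5: 2,399 × $39 = $93,561. Book value $333,565.
Year 6: 738 × $39 = $28,782. Book value $304,783.
Year 7: 3,444 × $39 = $134,316. Book value $170,467.

$170,467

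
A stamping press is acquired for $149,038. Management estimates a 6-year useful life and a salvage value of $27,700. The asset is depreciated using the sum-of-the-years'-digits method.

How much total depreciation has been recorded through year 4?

$104,004

Depreciable base = $149,038 − $27,700 = $121,338.
Sum of the years' digits = 6+5+4+3+2+1 = 21.
Year 1: $121,338 × 6/21 = $34,668. Book value $114,370.
Year 2: $121,338 × 5/21 = $28,890. Book value $85,480.
Year 3: $121,338 × 4/21 = $23,112. Book value $62,368.
Year 4: $121,338 × 3/21 = $17,334. Book value $45,034.
Accumulated through year 4 = $149,038 − $45,034 = $104,004.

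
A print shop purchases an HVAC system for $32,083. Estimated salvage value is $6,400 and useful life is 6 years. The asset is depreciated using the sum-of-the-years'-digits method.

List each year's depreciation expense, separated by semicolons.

$7,338; $6,115; $4,892; $3,669; $2,446; $1,223

Depreciable base = $32,083 − $6,400 = $25,683.
Sum of the years' digits = 6+5+4+3+2+1 = 21.
Year 1: $25,683 × 6/21 = $7,338. Book value $24,745.
Year 2: $25,683 × 5/21 = $6,115. Book value $18,630.
Year 3: $25,683 × 4/21 = $4,892. Book value $13,738.
Year 4: $25,683 × 3/21 = $3,669. Book value $10,069.
Year 5: $25,683 × 2/21 = $2,446. Book value $7,623.
Year 6: $25,683 × 1/21 = $1,223. Book value $6,400.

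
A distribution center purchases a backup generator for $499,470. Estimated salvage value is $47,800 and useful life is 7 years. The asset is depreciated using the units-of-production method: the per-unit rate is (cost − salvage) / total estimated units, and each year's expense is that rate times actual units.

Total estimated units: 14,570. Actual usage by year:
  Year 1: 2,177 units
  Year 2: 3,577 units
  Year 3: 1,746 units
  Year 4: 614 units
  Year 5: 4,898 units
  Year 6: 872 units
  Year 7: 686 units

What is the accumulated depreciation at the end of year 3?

Depreciable base = $499,470 − $47,800 = $451,670.
Rate = $451,670 / 14,570 units = $31 per unit.
Year 1: 2,177 × $31 = $67,487. Book value $431,983.
Year 2: 3,577 × $31 = $110,887. Book value $321,096.
Year 3: 1,746 × $31 = $54,126. Book value $266,970.
Accumulated through year 3 = $499,470 − $266,970 = $232,500.

$232,500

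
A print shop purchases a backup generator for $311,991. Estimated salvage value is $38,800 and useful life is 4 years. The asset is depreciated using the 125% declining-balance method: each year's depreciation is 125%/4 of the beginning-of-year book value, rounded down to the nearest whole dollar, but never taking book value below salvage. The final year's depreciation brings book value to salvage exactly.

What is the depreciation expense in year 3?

Depreciable base = $311,991 − $38,800 = $273,191.
Year 1: ⌊$311,991 × 125%/4⌋ = $97,497. Book value $214,494.
Year 2: ⌊$214,494 × 125%/4⌋ = $67,029. Book value $147,465.
Year 3: ⌊$147,465 × 125%/4⌋ = $46,082. Book value $101,383.

$46,082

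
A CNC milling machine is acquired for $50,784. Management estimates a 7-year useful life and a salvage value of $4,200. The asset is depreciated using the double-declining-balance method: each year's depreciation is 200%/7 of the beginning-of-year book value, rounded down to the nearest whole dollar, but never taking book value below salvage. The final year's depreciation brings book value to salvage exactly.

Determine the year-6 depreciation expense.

Depreciable base = $50,784 − $4,200 = $46,584.
Year 1: ⌊$50,784 × 200%/7⌋ = $14,509. Book value $36,275.
Year 2: ⌊$36,275 × 200%/7⌋ = $10,364. Book value $25,911.
Year 3: ⌊$25,911 × 200%/7⌋ = $7,403. Book value $18,508.
Year 4: ⌊$18,508 × 200%/7⌋ = $5,288. Book value $13,220.
Year 5: ⌊$13,220 × 200%/7⌋ = $3,777. Book value $9,443.
Year 6: ⌊$9,443 × 200%/7⌋ = $2,698. Book value $6,745.

$2,698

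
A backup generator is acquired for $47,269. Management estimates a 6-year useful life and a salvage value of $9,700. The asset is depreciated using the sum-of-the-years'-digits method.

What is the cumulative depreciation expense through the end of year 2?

Depreciable base = $47,269 − $9,700 = $37,569.
Sum of the years' digits = 6+5+4+3+2+1 = 21.
Year 1: $37,569 × 6/21 = $10,734. Book value $36,535.
Year 2: $37,569 × 5/21 = $8,945. Book value $27,590.
Accumulated through year 2 = $47,269 − $27,590 = $19,679.

$19,679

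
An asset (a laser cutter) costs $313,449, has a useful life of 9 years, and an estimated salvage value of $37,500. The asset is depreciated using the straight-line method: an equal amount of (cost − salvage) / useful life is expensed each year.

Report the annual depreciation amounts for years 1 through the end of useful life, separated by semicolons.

$30,661; $30,661; $30,661; $30,661; $30,661; $30,661; $30,661; $30,661; $30,661

Depreciable base = $313,449 − $37,500 = $275,949.
Annual expense = $275,949 / 9 = $30,661.
End of year 1: book value $282,788.
End of year 2: book value $252,127.
End of year 3: book value $221,466.
End of year 4: book value $190,805.
End of year 5: book value $160,144.
End of year 6: book value $129,483.
End of year 7: book value $98,822.
End of year 8: book value $68,161.
End of year 9: book value $37,500.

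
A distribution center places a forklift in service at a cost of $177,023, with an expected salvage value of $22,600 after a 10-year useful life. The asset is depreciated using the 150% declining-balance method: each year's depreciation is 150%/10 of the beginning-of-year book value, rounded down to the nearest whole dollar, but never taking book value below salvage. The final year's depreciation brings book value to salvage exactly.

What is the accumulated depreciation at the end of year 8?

Depreciable base = $177,023 − $22,600 = $154,423.
Year 1: ⌊$177,023 × 150%/10⌋ = $26,553. Book value $150,470.
Year 2: ⌊$150,470 × 150%/10⌋ = $22,570. Book value $127,900.
Year 3: ⌊$127,900 × 150%/10⌋ = $19,185. Book value $108,715.
Year 4: ⌊$108,715 × 150%/10⌋ = $16,307. Book value $92,408.
Year 5: ⌊$92,408 × 150%/10⌋ = $13,861. Book value $78,547.
Year 6: ⌊$78,547 × 150%/10⌋ = $11,782. Book value $66,765.
Year 7: ⌊$66,765 × 150%/10⌋ = $10,014. Book value $56,751.
Year 8: ⌊$56,751 × 150%/10⌋ = $8,512. Book value $48,239.
Accumulated through year 8 = $177,023 − $48,239 = $128,784.

$128,784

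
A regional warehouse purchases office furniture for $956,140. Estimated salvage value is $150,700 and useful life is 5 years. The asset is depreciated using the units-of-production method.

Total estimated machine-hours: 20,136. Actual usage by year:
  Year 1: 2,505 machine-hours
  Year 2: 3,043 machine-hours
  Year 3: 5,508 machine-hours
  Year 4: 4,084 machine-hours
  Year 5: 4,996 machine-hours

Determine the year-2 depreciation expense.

Depreciable base = $956,140 − $150,700 = $805,440.
Rate = $805,440 / 20,136 machine-hours = $40 per machine-hour.
Year 1: 2,505 × $40 = $100,200. Book value $855,940.
Year 2: 3,043 × $40 = $121,720. Book value $734,220.

$121,720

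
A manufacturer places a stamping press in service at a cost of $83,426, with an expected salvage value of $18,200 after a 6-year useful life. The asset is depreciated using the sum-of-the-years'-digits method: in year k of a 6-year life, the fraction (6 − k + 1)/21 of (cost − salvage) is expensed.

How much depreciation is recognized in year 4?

$9,318

Depreciable base = $83,426 − $18,200 = $65,226.
Sum of the years' digits = 6+5+4+3+2+1 = 21.
Year 1: $65,226 × 6/21 = $18,636. Book value $64,790.
Year 2: $65,226 × 5/21 = $15,530. Book value $49,260.
Year 3: $65,226 × 4/21 = $12,424. Book value $36,836.
Year 4: $65,226 × 3/21 = $9,318. Book value $27,518.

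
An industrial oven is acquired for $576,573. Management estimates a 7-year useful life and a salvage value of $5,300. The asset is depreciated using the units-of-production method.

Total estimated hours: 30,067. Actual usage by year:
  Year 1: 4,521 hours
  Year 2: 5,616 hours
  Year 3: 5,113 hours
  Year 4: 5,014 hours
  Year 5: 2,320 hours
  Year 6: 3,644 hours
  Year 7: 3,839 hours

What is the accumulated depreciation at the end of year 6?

Depreciable base = $576,573 − $5,300 = $571,273.
Rate = $571,273 / 30,067 hours = $19 per hour.
Year 1: 4,521 × $19 = $85,899. Book value $490,674.
Year 2: 5,616 × $19 = $106,704. Book value $383,970.
Year 3: 5,113 × $19 = $97,147. Book value $286,823.
Year 4: 5,014 × $19 = $95,266. Book value $191,557.
Year 5: 2,320 × $19 = $44,080. Book value $147,477.
Year 6: 3,644 × $19 = $69,236. Book value $78,241.
Accumulated through year 6 = $576,573 − $78,241 = $498,332.

$498,332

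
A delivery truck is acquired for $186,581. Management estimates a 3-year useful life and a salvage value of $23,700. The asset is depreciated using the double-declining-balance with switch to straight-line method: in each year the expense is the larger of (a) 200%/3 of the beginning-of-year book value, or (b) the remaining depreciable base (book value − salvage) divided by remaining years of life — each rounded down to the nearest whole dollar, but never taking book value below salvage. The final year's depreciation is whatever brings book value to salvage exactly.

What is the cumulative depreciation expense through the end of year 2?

$162,881

Depreciable base = $186,581 − $23,700 = $162,881.
Year 1: DB = ⌊$186,581 × 200%/3⌋ = $124,387; SL = ⌊$162,881/3⌋ = $54,293 → take DB $124,387. Book value $62,194.
Year 2: DB = ⌊$62,194 × 200%/3⌋ = $41,462; SL = ⌊$38,494/2⌋ = $19,247 → take DB $41,462, capped at $38,494. Book value $23,700.
Accumulated through year 2 = $186,581 − $23,700 = $162,881.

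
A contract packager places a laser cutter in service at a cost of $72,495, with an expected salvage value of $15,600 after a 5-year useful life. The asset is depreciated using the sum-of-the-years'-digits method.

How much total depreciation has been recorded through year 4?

$53,102

Depreciable base = $72,495 − $15,600 = $56,895.
Sum of the years' digits = 5+4+3+2+1 = 15.
Year 1: $56,895 × 5/15 = $18,965. Book value $53,530.
Year 2: $56,895 × 4/15 = $15,172. Book value $38,358.
Year 3: $56,895 × 3/15 = $11,379. Book value $26,979.
Year 4: $56,895 × 2/15 = $7,586. Book value $19,393.
Accumulated through year 4 = $72,495 − $19,393 = $53,102.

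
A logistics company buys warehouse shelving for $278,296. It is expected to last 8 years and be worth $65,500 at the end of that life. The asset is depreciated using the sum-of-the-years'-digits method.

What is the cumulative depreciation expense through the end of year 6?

$195,063

Depreciable base = $278,296 − $65,500 = $212,796.
Sum of the years' digits = 8+7+6+5+4+3+2+1 = 36.
Year 1: $212,796 × 8/36 = $47,288. Book value $231,008.
Year 2: $212,796 × 7/36 = $41,377. Book value $189,631.
Year 3: $212,796 × 6/36 = $35,466. Book value $154,165.
Year 4: $212,796 × 5/36 = $29,555. Book value $124,610.
Year 5: $212,796 × 4/36 = $23,644. Book value $100,966.
Year 6: $212,796 × 3/36 = $17,733. Book value $83,233.
Accumulated through year 6 = $278,296 − $83,233 = $195,063.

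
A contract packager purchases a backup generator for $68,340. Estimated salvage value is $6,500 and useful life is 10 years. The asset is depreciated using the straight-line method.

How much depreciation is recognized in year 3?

$6,184

Depreciable base = $68,340 − $6,500 = $61,840.
Annual expense = $61,840 / 10 = $6,184.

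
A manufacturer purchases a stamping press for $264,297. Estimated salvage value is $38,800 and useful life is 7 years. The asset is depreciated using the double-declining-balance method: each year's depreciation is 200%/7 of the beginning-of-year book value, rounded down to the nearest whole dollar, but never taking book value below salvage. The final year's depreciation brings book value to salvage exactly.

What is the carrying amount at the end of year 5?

Depreciable base = $264,297 − $38,800 = $225,497.
Year 1: ⌊$264,297 × 200%/7⌋ = $75,513. Book value $188,784.
Year 2: ⌊$188,784 × 200%/7⌋ = $53,938. Book value $134,846.
Year 3: ⌊$134,846 × 200%/7⌋ = $38,527. Book value $96,319.
Year 4: ⌊$96,319 × 200%/7⌋ = $27,519. Book value $68,800.
Year 5: ⌊$68,800 × 200%/7⌋ = $19,657. Book value $49,143.

$49,143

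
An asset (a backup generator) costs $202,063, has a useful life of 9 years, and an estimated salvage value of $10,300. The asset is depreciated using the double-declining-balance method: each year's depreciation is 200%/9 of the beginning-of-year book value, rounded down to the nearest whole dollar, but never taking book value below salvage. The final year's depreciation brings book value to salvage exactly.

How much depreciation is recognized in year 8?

Depreciable base = $202,063 − $10,300 = $191,763.
Year 1: ⌊$202,063 × 200%/9⌋ = $44,902. Book value $157,161.
Year 2: ⌊$157,161 × 200%/9⌋ = $34,924. Book value $122,237.
Year 3: ⌊$122,237 × 200%/9⌋ = $27,163. Book value $95,074.
Year 4: ⌊$95,074 × 200%/9⌋ = $21,127. Book value $73,947.
Year 5: ⌊$73,947 × 200%/9⌋ = $16,432. Book value $57,515.
Year 6: ⌊$57,515 × 200%/9⌋ = $12,781. Book value $44,734.
Year 7: ⌊$44,734 × 200%/9⌋ = $9,940. Book value $34,794.
Year 8: ⌊$34,794 × 200%/9⌋ = $7,732. Book value $27,062.

$7,732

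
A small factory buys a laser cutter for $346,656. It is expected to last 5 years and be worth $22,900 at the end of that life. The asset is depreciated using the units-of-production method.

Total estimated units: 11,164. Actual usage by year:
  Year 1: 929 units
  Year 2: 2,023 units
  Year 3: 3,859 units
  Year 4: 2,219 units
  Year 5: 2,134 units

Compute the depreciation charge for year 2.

Depreciable base = $346,656 − $22,900 = $323,756.
Rate = $323,756 / 11,164 units = $29 per unit.
Year 1: 929 × $29 = $26,941. Book value $319,715.
Year 2: 2,023 × $29 = $58,667. Book value $261,048.

$58,667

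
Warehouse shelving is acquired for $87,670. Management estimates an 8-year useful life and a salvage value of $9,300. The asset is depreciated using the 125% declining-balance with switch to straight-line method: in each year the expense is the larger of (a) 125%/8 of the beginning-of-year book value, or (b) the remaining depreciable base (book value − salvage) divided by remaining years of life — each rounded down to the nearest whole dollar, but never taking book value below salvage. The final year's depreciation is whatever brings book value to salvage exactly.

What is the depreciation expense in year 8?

Depreciable base = $87,670 − $9,300 = $78,370.
Year 1: DB = ⌊$87,670 × 125%/8⌋ = $13,698; SL = ⌊$78,370/8⌋ = $9,796 → take DB $13,698. Book value $73,972.
Year 2: DB = ⌊$73,972 × 125%/8⌋ = $11,558; SL = ⌊$64,672/7⌋ = $9,238 → take DB $11,558. Book value $62,414.
Year 3: DB = ⌊$62,414 × 125%/8⌋ = $9,752; SL = ⌊$53,114/6⌋ = $8,852 → take DB $9,752. Book value $52,662.
Year 4: DB = ⌊$52,662 × 125%/8⌋ = $8,228; SL = ⌊$43,362/5⌋ = $8,672 → take SL $8,672. Book value $43,990.
Year 5: DB = ⌊$43,990 × 125%/8⌋ = $6,873; SL = ⌊$34,690/4⌋ = $8,672 → take SL $8,672. Book value $35,318.
Year 6: DB = ⌊$35,318 × 125%/8⌋ = $5,518; SL = ⌊$26,018/3⌋ = $8,672 → take SL $8,672. Book value $26,646.
Year 7: DB = ⌊$26,646 × 125%/8⌋ = $4,163; SL = ⌊$17,346/2⌋ = $8,673 → take SL $8,673. Book value $17,973.
Year 8 (final): $17,973 − $9,300 = $8,673. Book value $9,300.

$8,673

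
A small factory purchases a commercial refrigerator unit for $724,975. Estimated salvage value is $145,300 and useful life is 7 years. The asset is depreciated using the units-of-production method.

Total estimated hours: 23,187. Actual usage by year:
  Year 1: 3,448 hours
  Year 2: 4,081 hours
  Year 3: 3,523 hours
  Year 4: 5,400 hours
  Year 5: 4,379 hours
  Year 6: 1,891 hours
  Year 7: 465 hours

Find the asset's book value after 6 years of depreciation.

$156,925

Depreciable base = $724,975 − $145,300 = $579,675.
Rate = $579,675 / 23,187 hours = $25 per hour.
Year 1: 3,448 × $25 = $86,200. Book value $638,775.
Year 2: 4,081 × $25 = $102,025. Book value $536,750.
Year 3: 3,523 × $25 = $88,075. Book value $448,675.
Year 4: 5,400 × $25 = $135,000. Book value $313,675.
Year 5: 4,379 × $25 = $109,475. Book value $204,200.
Year 6: 1,891 × $25 = $47,275. Book value $156,925.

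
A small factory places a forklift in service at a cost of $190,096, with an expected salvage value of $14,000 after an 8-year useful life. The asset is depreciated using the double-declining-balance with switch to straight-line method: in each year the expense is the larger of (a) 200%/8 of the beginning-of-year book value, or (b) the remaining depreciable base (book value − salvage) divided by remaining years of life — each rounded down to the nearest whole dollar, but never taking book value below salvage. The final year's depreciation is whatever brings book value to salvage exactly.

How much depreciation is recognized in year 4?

$20,049

Depreciable base = $190,096 − $14,000 = $176,096.
Year 1: DB = ⌊$190,096 × 200%/8⌋ = $47,524; SL = ⌊$176,096/8⌋ = $22,012 → take DB $47,524. Book value $142,572.
Year 2: DB = ⌊$142,572 × 200%/8⌋ = $35,643; SL = ⌊$128,572/7⌋ = $18,367 → take DB $35,643. Book value $106,929.
Year 3: DB = ⌊$106,929 × 200%/8⌋ = $26,732; SL = ⌊$92,929/6⌋ = $15,488 → take DB $26,732. Book value $80,197.
Year 4: DB = ⌊$80,197 × 200%/8⌋ = $20,049; SL = ⌊$66,197/5⌋ = $13,239 → take DB $20,049. Book value $60,148.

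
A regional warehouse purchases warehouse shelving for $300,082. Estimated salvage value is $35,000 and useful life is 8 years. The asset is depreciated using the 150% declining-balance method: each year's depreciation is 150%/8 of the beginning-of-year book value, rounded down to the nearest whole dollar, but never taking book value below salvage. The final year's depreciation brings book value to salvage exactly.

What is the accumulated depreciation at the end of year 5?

$193,824

Depreciable base = $300,082 − $35,000 = $265,082.
Year 1: ⌊$300,082 × 150%/8⌋ = $56,265. Book value $243,817.
Year 2: ⌊$243,817 × 150%/8⌋ = $45,715. Book value $198,102.
Year 3: ⌊$198,102 × 150%/8⌋ = $37,144. Book value $160,958.
Year 4: ⌊$160,958 × 150%/8⌋ = $30,179. Book value $130,779.
Year 5: ⌊$130,779 × 150%/8⌋ = $24,521. Book value $106,258.
Accumulated through year 5 = $300,082 − $106,258 = $193,824.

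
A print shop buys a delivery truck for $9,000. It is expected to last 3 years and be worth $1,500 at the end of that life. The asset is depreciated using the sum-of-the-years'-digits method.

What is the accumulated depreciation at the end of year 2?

Depreciable base = $9,000 − $1,500 = $7,500.
Sum of the years' digits = 3+2+1 = 6.
Year 1: $7,500 × 3/6 = $3,750. Book value $5,250.
Year 2: $7,500 × 2/6 = $2,500. Book value $2,750.
Accumulated through year 2 = $9,000 − $2,750 = $6,250.

$6,250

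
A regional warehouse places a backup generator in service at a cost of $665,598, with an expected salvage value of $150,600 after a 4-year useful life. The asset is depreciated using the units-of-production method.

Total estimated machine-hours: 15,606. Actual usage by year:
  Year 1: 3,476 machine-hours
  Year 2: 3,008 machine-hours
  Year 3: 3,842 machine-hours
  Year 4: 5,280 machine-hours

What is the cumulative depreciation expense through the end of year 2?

$213,972

Depreciable base = $665,598 − $150,600 = $514,998.
Rate = $514,998 / 15,606 machine-hours = $33 per machine-hour.
Year 1: 3,476 × $33 = $114,708. Book value $550,890.
Year 2: 3,008 × $33 = $99,264. Book value $451,626.
Accumulated through year 2 = $665,598 − $451,626 = $213,972.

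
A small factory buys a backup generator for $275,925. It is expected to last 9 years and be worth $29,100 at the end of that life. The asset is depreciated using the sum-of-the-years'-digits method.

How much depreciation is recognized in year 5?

$27,425

Depreciable base = $275,925 − $29,100 = $246,825.
Sum of the years' digits = 9+8+7+6+5+4+3+2+1 = 45.
Year 1: $246,825 × 9/45 = $49,365. Book value $226,560.
Year 2: $246,825 × 8/45 = $43,880. Book value $182,680.
Year 3: $246,825 × 7/45 = $38,395. Book value $144,285.
Year 4: $246,825 × 6/45 = $32,910. Book value $111,375.
Year 5: $246,825 × 5/45 = $27,425. Book value $83,950.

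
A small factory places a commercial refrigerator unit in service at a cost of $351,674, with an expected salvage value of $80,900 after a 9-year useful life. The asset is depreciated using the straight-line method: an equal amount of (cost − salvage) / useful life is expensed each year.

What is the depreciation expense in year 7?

$30,086

Depreciable base = $351,674 − $80,900 = $270,774.
Annual expense = $270,774 / 9 = $30,086.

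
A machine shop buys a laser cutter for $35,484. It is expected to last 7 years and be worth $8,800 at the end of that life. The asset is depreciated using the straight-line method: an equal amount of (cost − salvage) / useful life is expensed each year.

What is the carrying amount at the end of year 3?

Depreciable base = $35,484 − $8,800 = $26,684.
Annual expense = $26,684 / 7 = $3,812.
End of year 1: book value $31,672.
End of year 2: book value $27,860.
End of year 3: book value $24,048.

$24,048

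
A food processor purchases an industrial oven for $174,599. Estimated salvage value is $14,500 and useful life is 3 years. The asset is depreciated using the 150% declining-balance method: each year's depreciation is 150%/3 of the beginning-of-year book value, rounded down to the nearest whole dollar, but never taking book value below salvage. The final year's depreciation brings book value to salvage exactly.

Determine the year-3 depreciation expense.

Depreciable base = $174,599 − $14,500 = $160,099.
Year 1: ⌊$174,599 × 150%/3⌋ = $87,299. Book value $87,300.
Year 2: ⌊$87,300 × 150%/3⌋ = $43,650. Book value $43,650.
Year 3 (final): $43,650 − $14,500 = $29,150. Book value $14,500.

$29,150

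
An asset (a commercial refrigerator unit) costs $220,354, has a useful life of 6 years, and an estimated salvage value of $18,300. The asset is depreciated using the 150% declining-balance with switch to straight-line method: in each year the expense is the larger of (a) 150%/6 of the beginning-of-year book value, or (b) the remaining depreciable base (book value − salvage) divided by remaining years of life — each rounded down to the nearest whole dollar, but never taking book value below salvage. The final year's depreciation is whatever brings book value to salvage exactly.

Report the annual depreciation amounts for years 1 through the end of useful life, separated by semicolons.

Depreciable base = $220,354 − $18,300 = $202,054.
Year 1: DB = ⌊$220,354 × 150%/6⌋ = $55,088; SL = ⌊$202,054/6⌋ = $33,675 → take DB $55,088. Book value $165,266.
Year 2: DB = ⌊$165,266 × 150%/6⌋ = $41,316; SL = ⌊$146,966/5⌋ = $29,393 → take DB $41,316. Book value $123,950.
Year 3: DB = ⌊$123,950 × 150%/6⌋ = $30,987; SL = ⌊$105,650/4⌋ = $26,412 → take DB $30,987. Book value $92,963.
Year 4: DB = ⌊$92,963 × 150%/6⌋ = $23,240; SL = ⌊$74,663/3⌋ = $24,887 → take SL $24,887. Book value $68,076.
Year 5: DB = ⌊$68,076 × 150%/6⌋ = $17,019; SL = ⌊$49,776/2⌋ = $24,888 → take SL $24,888. Book value $43,188.
Year 6 (final): $43,188 − $18,300 = $24,888. Book value $18,300.

$55,088; $41,316; $30,987; $24,887; $24,888; $24,888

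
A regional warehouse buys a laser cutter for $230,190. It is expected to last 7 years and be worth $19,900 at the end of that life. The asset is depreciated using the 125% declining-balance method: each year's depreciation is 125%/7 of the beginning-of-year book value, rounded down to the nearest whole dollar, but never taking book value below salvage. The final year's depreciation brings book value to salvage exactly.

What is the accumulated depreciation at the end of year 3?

$102,605

Depreciable base = $230,190 − $19,900 = $210,290.
Year 1: ⌊$230,190 × 125%/7⌋ = $41,105. Book value $189,085.
Year 2: ⌊$189,085 × 125%/7⌋ = $33,765. Book value $155,320.
Year 3: ⌊$155,320 × 125%/7⌋ = $27,735. Book value $127,585.
Accumulated through year 3 = $230,190 − $127,585 = $102,605.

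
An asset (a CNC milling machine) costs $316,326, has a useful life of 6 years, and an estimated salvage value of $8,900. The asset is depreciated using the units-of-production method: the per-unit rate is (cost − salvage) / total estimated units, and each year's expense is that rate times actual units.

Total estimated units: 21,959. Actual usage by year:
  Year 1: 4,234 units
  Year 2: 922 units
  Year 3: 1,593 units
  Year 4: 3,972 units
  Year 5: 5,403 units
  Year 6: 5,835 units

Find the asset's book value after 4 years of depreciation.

Depreciable base = $316,326 − $8,900 = $307,426.
Rate = $307,426 / 21,959 units = $14 per unit.
Year 1: 4,234 × $14 = $59,276. Book value $257,050.
Year 2: 922 × $14 = $12,908. Book value $244,142.
Year 3: 1,593 × $14 = $22,302. Book value $221,840.
Year 4: 3,972 × $14 = $55,608. Book value $166,232.

$166,232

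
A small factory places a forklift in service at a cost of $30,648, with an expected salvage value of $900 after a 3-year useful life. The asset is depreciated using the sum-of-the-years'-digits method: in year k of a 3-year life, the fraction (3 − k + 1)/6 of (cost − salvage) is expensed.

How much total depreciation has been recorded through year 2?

$24,790

Depreciable base = $30,648 − $900 = $29,748.
Sum of the years' digits = 3+2+1 = 6.
Year 1: $29,748 × 3/6 = $14,874. Book value $15,774.
Year 2: $29,748 × 2/6 = $9,916. Book value $5,858.
Accumulated through year 2 = $30,648 − $5,858 = $24,790.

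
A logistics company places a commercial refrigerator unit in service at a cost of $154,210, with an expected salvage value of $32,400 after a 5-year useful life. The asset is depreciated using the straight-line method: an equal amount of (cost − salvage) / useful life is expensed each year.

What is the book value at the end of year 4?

$56,762

Depreciable base = $154,210 − $32,400 = $121,810.
Annual expense = $121,810 / 5 = $24,362.
End of year 1: book value $129,848.
End of year 2: book value $105,486.
End of year 3: book value $81,124.
End of year 4: book value $56,762.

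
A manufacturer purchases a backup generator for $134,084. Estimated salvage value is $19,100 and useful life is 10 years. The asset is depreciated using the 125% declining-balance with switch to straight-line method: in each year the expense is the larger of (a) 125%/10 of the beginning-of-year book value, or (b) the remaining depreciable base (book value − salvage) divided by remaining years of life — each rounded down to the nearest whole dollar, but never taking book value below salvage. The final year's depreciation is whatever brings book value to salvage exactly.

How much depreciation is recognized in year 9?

Depreciable base = $134,084 − $19,100 = $114,984.
Year 1: DB = ⌊$134,084 × 125%/10⌋ = $16,760; SL = ⌊$114,984/10⌋ = $11,498 → take DB $16,760. Book value $117,324.
Year 2: DB = ⌊$117,324 × 125%/10⌋ = $14,665; SL = ⌊$98,224/9⌋ = $10,913 → take DB $14,665. Book value $102,659.
Year 3: DB = ⌊$102,659 × 125%/10⌋ = $12,832; SL = ⌊$83,559/8⌋ = $10,444 → take DB $12,832. Book value $89,827.
Year 4: DB = ⌊$89,827 × 125%/10⌋ = $11,228; SL = ⌊$70,727/7⌋ = $10,103 → take DB $11,228. Book value $78,599.
Year 5: DB = ⌊$78,599 × 125%/10⌋ = $9,824; SL = ⌊$59,499/6⌋ = $9,916 → take SL $9,916. Book value $68,683.
Year 6: DB = ⌊$68,683 × 125%/10⌋ = $8,585; SL = ⌊$49,583/5⌋ = $9,916 → take SL $9,916. Book value $58,767.
Year 7: DB = ⌊$58,767 × 125%/10⌋ = $7,345; SL = ⌊$39,667/4⌋ = $9,916 → take SL $9,916. Book value $48,851.
Year 8: DB = ⌊$48,851 × 125%/10⌋ = $6,106; SL = ⌊$29,751/3⌋ = $9,917 → take SL $9,917. Book value $38,934.
Year 9: DB = ⌊$38,934 × 125%/10⌋ = $4,866; SL = ⌊$19,834/2⌋ = $9,917 → take SL $9,917. Book value $29,017.

$9,917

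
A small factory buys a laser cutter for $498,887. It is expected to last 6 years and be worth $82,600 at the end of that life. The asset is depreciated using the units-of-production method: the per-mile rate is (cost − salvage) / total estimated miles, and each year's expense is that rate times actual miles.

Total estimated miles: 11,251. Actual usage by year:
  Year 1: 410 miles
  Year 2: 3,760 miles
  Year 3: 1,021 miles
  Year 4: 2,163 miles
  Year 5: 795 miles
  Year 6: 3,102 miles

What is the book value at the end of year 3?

$306,820

Depreciable base = $498,887 − $82,600 = $416,287.
Rate = $416,287 / 11,251 miles = $37 per mile.
Year 1: 410 × $37 = $15,170. Book value $483,717.
Year 2: 3,760 × $37 = $139,120. Book value $344,597.
Year 3: 1,021 × $37 = $37,777. Book value $306,820.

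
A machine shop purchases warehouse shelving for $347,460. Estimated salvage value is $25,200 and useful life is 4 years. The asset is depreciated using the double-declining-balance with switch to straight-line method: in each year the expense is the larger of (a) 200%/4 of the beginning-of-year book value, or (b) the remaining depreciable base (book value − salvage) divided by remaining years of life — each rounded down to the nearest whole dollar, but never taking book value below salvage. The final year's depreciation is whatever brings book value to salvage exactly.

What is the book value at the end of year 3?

$43,433

Depreciable base = $347,460 − $25,200 = $322,260.
Year 1: DB = ⌊$347,460 × 200%/4⌋ = $173,730; SL = ⌊$322,260/4⌋ = $80,565 → take DB $173,730. Book value $173,730.
Year 2: DB = ⌊$173,730 × 200%/4⌋ = $86,865; SL = ⌊$148,530/3⌋ = $49,510 → take DB $86,865. Book value $86,865.
Year 3: DB = ⌊$86,865 × 200%/4⌋ = $43,432; SL = ⌊$61,665/2⌋ = $30,832 → take DB $43,432. Book value $43,433.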